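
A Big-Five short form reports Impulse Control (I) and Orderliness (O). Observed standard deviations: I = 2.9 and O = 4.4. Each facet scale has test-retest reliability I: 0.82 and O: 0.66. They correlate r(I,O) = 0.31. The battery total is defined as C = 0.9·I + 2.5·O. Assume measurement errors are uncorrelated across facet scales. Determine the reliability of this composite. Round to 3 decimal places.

0.709

Var(C) = 0.9²·2.9² + 2.5²·4.4² + 2·[2.25·2.9·4.4·0.31] = 127.812 + 17.8002 = 145.612.
Because errors are independent across components, Cov(Tᵢ,Tⱼ) = Cov(Xᵢ,Xⱼ); the off-diagonal part of the true-score variance is the same as above.
True-score variance = [0.9²·2.9²·0.82 + 2.5²·4.4²·0.66] + 17.8002 = 85.4459 + 17.8002 = 103.246.
Reliability = 103.246 / 145.612 = 0.709.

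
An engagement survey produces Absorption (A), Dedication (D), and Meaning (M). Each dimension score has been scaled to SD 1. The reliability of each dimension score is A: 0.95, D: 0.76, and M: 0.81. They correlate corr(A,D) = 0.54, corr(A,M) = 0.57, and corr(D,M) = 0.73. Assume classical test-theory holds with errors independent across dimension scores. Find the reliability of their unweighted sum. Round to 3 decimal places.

Var(A+D+M) = 3 + 2·[0.54 + 0.57 + 0.73] = 3 + 3.68 = 6.68.
Because errors are independent across components, Cov(Tᵢ,Tⱼ) = Cov(Xᵢ,Xⱼ); the off-diagonal part of the true-score variance is the same as above.
True-score variance = [0.95 + 0.76 + 0.81] + 3.68 = 2.52 + 3.68 = 6.2.
Reliability = 6.2 / 6.68 = 0.928.

0.928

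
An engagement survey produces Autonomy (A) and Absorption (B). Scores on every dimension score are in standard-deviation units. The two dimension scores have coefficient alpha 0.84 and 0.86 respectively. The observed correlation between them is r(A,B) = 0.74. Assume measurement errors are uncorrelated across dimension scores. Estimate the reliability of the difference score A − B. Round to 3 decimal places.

0.423

Var(A−B) = 1 + 1 − 2·0.74 = 2 − 1.48 = 0.52.
Under uncorrelated errors the observed covariances equal the true-score covariances, so only the own-variance terms attenuate.
True-score variance = [0.84 + 0.86] − 1.48 = 1.7 − 1.48 = 0.22.
Reliability = 0.22 / 0.52 = 0.423.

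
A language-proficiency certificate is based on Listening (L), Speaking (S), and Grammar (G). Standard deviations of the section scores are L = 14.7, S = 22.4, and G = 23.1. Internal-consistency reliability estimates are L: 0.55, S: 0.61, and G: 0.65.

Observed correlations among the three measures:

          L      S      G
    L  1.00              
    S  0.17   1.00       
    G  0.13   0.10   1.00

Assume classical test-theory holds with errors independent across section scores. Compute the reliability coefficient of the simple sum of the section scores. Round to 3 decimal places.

Var(L+S+G) = 14.7² + 22.4² + 23.1² + 2·[14.7·22.4·0.17 + 14.7·23.1·0.13 + 22.4·23.1·0.10] = 1251.46 + 303.731 = 1555.19.
With uncorrelated errors the cross-covariances are all true-score covariance, so they carry over unchanged; only the diagonal terms shrink to ρᵢσᵢ².
True-score variance = [14.7²·0.55 + 22.4²·0.61 + 23.1²·0.65] + 303.731 = 771.77 + 303.731 = 1075.5.
Reliability = 1075.5 / 1555.19 = 0.692.

0.692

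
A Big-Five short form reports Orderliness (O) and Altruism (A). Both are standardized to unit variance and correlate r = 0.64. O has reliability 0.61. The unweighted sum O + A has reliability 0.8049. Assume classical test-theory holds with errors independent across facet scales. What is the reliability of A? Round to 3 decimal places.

Var(O+A) = 2 + 2·0.64 = 3.280.
True-score variance = ρ_O + ρ_A + 2·0.64, so 0.8049 = (0.61 + ρ_A + 1.28) / 3.280.
ρ_A = 0.8049·3.280 − 0.61 − 1.28 = 0.750.

0.750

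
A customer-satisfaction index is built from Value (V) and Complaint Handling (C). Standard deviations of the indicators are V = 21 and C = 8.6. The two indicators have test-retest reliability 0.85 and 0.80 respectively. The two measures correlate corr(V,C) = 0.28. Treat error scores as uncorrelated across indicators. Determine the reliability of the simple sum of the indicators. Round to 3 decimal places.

0.869

Var(V+C) = 21² + 8.6² + 2·[21·8.6·0.28] = 514.96 + 101.136 = 616.096.
With uncorrelated errors the cross-covariances are all true-score covariance, so they carry over unchanged; only the diagonal terms shrink to ρᵢσᵢ².
True-score variance = [21²·0.85 + 8.6²·0.80] + 101.136 = 434.018 + 101.136 = 535.154.
Reliability = 535.154 / 616.096 = 0.869.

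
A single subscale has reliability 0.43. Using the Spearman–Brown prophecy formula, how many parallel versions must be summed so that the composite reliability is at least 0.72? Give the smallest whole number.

4

k ≥ ρ*(1−ρ₁)/(ρ₁(1−ρ*)) = 0.72·0.57 / (0.43·0.28) = 3.409.
Smallest integer k = 4.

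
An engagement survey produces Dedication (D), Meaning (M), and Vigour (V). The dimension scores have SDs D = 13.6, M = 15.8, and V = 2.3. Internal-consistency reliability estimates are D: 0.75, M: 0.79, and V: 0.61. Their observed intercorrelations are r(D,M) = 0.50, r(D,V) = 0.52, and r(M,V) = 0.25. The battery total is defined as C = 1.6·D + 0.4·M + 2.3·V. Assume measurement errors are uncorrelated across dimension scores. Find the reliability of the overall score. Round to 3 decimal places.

Var(C) = 1.6²·13.6² + 0.4²·15.8² + 2.3²·2.3² + 2·[0.64·13.6·15.8·0.50 + 3.68·13.6·2.3·0.52 + 0.92·15.8·2.3·0.25] = 541.424 + 273.954 = 815.379.
Under uncorrelated errors the observed covariances equal the true-score covariances, so only the own-variance terms attenuate.
True-score variance = [1.6²·13.6²·0.75 + 0.4²·15.8²·0.79 + 2.3²·2.3²·0.61] + 273.954 = 403.748 + 273.954 = 677.702.
Reliability = 677.702 / 815.379 = 0.831.

0.831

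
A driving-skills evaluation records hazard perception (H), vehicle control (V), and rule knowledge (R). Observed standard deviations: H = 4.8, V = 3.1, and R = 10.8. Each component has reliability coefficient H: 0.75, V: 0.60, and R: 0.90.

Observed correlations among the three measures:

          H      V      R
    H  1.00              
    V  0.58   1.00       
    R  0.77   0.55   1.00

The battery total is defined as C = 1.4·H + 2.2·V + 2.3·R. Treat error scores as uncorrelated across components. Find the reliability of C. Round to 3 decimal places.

0.924

Var(C) = 1.4²·4.8² + 2.2²·3.1² + 2.3²·10.8² + 2·[3.08·4.8·3.1·0.58 + 3.22·4.8·10.8·0.77 + 5.06·3.1·10.8·0.55] = 708.696 + 496.577 = 1205.27.
Under uncorrelated errors the observed covariances equal the true-score covariances, so only the own-variance terms attenuate.
True-score variance = [1.4²·4.8²·0.75 + 2.2²·3.1²·0.60 + 2.3²·10.8²·0.90] + 496.577 = 617.099 + 496.577 = 1113.68.
Reliability = 1113.68 / 1205.27 = 0.924.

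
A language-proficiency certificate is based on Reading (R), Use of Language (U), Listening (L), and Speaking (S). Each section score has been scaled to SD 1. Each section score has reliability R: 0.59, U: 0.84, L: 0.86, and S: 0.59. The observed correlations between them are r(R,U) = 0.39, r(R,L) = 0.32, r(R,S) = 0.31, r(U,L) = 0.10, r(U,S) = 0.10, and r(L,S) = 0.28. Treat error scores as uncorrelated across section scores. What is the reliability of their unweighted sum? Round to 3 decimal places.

Var(R+U+L+S) = 4 + 2·[0.39 + 0.32 + 0.31 + 0.10 + 0.10 + 0.28] = 4 + 3 = 7.
With uncorrelated errors the cross-covariances are all true-score covariance, so they carry over unchanged; only the diagonal terms shrink to ρᵢσᵢ².
True-score variance = [0.59 + 0.84 + 0.86 + 0.59] + 3 = 2.88 + 3 = 5.88.
Reliability = 5.88 / 7 = 0.840.

0.840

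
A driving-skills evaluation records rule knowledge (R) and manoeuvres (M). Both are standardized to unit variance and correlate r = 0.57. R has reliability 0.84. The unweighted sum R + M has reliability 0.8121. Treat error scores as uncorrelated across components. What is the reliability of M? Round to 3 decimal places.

Var(R+M) = 2 + 2·0.57 = 3.140.
True-score variance = ρ_R + ρ_M + 2·0.57, so 0.8121 = (0.84 + ρ_M + 1.14) / 3.140.
ρ_M = 0.8121·3.140 − 0.84 − 1.14 = 0.570.

0.570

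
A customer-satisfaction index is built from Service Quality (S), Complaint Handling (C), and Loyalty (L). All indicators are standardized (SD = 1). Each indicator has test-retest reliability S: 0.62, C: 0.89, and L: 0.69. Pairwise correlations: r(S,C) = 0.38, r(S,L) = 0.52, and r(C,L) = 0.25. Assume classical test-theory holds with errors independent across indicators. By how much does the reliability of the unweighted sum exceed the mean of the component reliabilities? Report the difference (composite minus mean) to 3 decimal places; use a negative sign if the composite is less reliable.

Var(sum) = 3 + 2.3 = 5.3; true-score variance = 2.2 + 2.3 = 4.5; composite reliability = 0.8491.
Mean component reliability = 0.7333.
Difference = 0.8491 − 0.7333 = 0.116.

0.116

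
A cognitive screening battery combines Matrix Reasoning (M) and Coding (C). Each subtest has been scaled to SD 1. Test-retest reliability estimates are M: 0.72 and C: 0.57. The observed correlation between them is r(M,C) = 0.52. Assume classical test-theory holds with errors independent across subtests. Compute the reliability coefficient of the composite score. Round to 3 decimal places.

0.766

Var(M+C) = 2 + 2·[0.52] = 2 + 1.04 = 3.04.
Under uncorrelated errors the observed covariances equal the true-score covariances, so only the own-variance terms attenuate.
True-score variance = [0.72 + 0.57] + 1.04 = 1.29 + 1.04 = 2.33.
Reliability = 2.33 / 3.04 = 0.766.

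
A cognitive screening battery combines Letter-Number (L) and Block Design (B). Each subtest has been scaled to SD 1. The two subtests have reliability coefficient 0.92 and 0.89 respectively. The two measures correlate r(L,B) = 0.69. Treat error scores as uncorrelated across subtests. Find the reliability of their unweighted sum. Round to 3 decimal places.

Var(L+B) = 2 + 2·[0.69] = 2 + 1.38 = 3.38.
With uncorrelated errors the cross-covariances are all true-score covariance, so they carry over unchanged; only the diagonal terms shrink to ρᵢσᵢ².
True-score variance = [0.92 + 0.89] + 1.38 = 1.81 + 1.38 = 3.19.
Reliability = 3.19 / 3.38 = 0.944.

0.944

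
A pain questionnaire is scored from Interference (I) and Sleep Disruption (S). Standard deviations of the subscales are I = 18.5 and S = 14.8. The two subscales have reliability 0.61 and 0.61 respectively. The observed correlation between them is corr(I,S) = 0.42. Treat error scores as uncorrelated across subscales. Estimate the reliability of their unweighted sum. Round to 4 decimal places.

Var(I+S) = 18.5² + 14.8² + 2·[18.5·14.8·0.42] = 561.29 + 229.992 = 791.282.
Under uncorrelated errors the observed covariances equal the true-score covariances, so only the own-variance terms attenuate.
True-score variance = [18.5²·0.61 + 14.8²·0.61] + 229.992 = 342.387 + 229.992 = 572.379.
Reliability = 572.379 / 791.282 = 0.7234.

0.7234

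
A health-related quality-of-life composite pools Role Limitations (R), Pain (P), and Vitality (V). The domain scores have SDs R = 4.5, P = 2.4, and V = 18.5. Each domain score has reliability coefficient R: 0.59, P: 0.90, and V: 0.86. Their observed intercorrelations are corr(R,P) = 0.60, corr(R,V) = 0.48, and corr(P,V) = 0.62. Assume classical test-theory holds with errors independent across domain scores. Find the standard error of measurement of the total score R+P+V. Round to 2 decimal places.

Var(total) = 368.26 + 147.936 = 516.196.
True-score variance = 311.466 + 147.936 = 459.402, so reliability = 0.8900.
Error variance = 516.196 − 459.402 = 56.7935; SEM = √56.7935 = 7.54.

7.54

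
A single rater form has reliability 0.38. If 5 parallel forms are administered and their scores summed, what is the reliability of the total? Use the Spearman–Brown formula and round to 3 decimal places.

ρ_k = kρ / (1 + (k−1)ρ) = 5·0.38 / (1 + 4·0.38) = 1.900 / 2.520 = 0.754.

0.754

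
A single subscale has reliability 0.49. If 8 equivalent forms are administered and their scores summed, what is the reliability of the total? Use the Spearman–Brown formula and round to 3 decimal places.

0.885

ρ_k = kρ / (1 + (k−1)ρ) = 8·0.49 / (1 + 7·0.49) = 3.920 / 4.430 = 0.885.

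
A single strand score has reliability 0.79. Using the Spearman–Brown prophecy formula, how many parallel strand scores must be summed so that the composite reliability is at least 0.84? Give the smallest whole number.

k ≥ ρ*(1−ρ₁)/(ρ₁(1−ρ*)) = 0.84·0.21 / (0.79·0.16) = 1.396.
Smallest integer k = 2.

2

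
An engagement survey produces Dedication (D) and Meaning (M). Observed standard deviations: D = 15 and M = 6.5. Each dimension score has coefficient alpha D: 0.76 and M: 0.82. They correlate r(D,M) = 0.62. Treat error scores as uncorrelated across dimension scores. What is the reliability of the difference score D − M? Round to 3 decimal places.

0.579

Var(D−M) = 15² + 6.5² − 2·15·6.5·0.62 = 267.25 − 120.9 = 146.35.
With uncorrelated errors the cross-covariances are all true-score covariance, so they carry over unchanged; only the diagonal terms shrink to ρᵢσᵢ².
True-score variance = [15²·0.76 + 6.5²·0.82] − 120.9 = 205.645 − 120.9 = 84.745.
Reliability = 84.745 / 146.35 = 0.579.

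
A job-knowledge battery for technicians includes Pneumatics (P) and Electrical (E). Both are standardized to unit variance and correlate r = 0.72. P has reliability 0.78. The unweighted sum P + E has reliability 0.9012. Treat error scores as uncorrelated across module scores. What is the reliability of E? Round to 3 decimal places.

0.880

Var(P+E) = 2 + 2·0.72 = 3.440.
True-score variance = ρ_P + ρ_E + 2·0.72, so 0.9012 = (0.78 + ρ_E + 1.44) / 3.440.
ρ_E = 0.9012·3.440 − 0.78 − 1.44 = 0.880.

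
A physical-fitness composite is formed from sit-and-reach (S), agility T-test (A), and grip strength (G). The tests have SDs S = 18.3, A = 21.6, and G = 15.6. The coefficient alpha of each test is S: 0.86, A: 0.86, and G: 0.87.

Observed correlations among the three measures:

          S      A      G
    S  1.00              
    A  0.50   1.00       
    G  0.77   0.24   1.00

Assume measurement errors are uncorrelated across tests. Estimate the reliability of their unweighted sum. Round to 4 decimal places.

0.9295

Var(S+A+G) = 18.3² + 21.6² + 15.6² + 2·[18.3·21.6·0.50 + 18.3·15.6·0.77 + 21.6·15.6·0.24] = 1044.81 + 996.66 = 2041.47.
Under uncorrelated errors the observed covariances equal the true-score covariances, so only the own-variance terms attenuate.
True-score variance = [18.3²·0.86 + 21.6²·0.86 + 15.6²·0.87] + 996.66 = 900.97 + 996.66 = 1897.63.
Reliability = 1897.63 / 2041.47 = 0.9295.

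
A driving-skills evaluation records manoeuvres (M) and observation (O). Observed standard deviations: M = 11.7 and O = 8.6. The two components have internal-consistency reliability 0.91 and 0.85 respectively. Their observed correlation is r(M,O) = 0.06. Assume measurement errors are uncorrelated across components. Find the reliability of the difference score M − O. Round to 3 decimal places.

Var(M−O) = 11.7² + 8.6² − 2·11.7·8.6·0.06 = 210.85 − 12.0744 = 198.776.
Under uncorrelated errors the observed covariances equal the true-score covariances, so only the own-variance terms attenuate.
True-score variance = [11.7²·0.91 + 8.6²·0.85] − 12.0744 = 187.436 − 12.0744 = 175.361.
Reliability = 175.361 / 198.776 = 0.882.

0.882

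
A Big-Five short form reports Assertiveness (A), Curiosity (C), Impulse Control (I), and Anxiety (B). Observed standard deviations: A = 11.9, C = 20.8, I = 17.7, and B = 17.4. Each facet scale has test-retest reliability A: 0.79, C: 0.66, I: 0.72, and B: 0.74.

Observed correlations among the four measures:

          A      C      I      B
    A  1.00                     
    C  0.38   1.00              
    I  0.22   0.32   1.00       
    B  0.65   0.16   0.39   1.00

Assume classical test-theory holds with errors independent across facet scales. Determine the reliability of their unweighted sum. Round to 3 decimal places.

Var(A+C+I+B) = 11.9² + 20.8² + 17.7² + 17.4² + 2·[11.9·20.8·0.38 + 11.9·17.7·0.22 + 11.9·17.4·0.65 + 20.8·17.7·0.32 + 20.8·17.4·0.16 + 17.7·17.4·0.39] = 1190.3 + 1141.63 = 2331.93.
Because errors are independent across components, Cov(Tᵢ,Tⱼ) = Cov(Xᵢ,Xⱼ); the off-diagonal part of the true-score variance is the same as above.
True-score variance = [11.9²·0.79 + 20.8²·0.66 + 17.7²·0.72 + 17.4²·0.74] + 1141.63 = 847.025 + 1141.63 = 1988.66.
Reliability = 1988.66 / 2331.93 = 0.853.

0.853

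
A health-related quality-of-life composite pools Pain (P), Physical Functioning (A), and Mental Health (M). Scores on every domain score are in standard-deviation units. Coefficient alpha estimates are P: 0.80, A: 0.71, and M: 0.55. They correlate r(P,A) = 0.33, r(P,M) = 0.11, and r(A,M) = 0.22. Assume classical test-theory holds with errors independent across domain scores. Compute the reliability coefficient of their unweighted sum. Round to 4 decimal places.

Var(P+A+M) = 3 + 2·[0.33 + 0.11 + 0.22] = 3 + 1.32 = 4.32.
Under uncorrelated errors the observed covariances equal the true-score covariances, so only the own-variance terms attenuate.
True-score variance = [0.80 + 0.71 + 0.55] + 1.32 = 2.06 + 1.32 = 3.38.
Reliability = 3.38 / 4.32 = 0.7824.

0.7824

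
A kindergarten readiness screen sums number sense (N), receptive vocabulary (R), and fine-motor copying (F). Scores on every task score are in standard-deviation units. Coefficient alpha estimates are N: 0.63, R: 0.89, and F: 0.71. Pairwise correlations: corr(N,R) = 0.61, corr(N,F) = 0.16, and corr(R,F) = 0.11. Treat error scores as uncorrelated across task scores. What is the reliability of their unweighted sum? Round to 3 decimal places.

0.838

Var(N+R+F) = 3 + 2·[0.61 + 0.16 + 0.11] = 3 + 1.76 = 4.76.
Because errors are independent across components, Cov(Tᵢ,Tⱼ) = Cov(Xᵢ,Xⱼ); the off-diagonal part of the true-score variance is the same as above.
True-score variance = [0.63 + 0.89 + 0.71] + 1.76 = 2.23 + 1.76 = 3.99.
Reliability = 3.99 / 4.76 = 0.838.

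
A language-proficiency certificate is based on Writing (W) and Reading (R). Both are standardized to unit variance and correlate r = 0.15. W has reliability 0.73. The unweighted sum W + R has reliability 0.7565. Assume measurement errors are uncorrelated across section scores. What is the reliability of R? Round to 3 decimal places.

0.710

Var(W+R) = 2 + 2·0.15 = 2.300.
True-score variance = ρ_W + ρ_R + 2·0.15, so 0.7565 = (0.73 + ρ_R + 0.30) / 2.300.
ρ_R = 0.7565·2.300 − 0.73 − 0.30 = 0.710.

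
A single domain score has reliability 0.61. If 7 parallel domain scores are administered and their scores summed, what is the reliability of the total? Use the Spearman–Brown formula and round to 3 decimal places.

ρ_k = kρ / (1 + (k−1)ρ) = 7·0.61 / (1 + 6·0.61) = 4.270 / 4.660 = 0.916.

0.916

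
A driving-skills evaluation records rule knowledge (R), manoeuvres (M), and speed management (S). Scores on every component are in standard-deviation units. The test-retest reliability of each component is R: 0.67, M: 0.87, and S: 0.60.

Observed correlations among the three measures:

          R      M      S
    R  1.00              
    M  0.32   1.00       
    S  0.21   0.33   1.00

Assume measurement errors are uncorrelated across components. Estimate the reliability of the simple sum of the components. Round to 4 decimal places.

Var(R+M+S) = 3 + 2·[0.32 + 0.21 + 0.33] = 3 + 1.72 = 4.72.
Because errors are independent across components, Cov(Tᵢ,Tⱼ) = Cov(Xᵢ,Xⱼ); the off-diagonal part of the true-score variance is the same as above.
True-score variance = [0.67 + 0.87 + 0.60] + 1.72 = 2.14 + 1.72 = 3.86.
Reliability = 3.86 / 4.72 = 0.8178.

0.8178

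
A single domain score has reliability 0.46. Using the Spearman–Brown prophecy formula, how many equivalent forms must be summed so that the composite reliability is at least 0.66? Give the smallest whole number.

k ≥ ρ*(1−ρ₁)/(ρ₁(1−ρ*)) = 0.66·0.54 / (0.46·0.34) = 2.279.
Smallest integer k = 3.

3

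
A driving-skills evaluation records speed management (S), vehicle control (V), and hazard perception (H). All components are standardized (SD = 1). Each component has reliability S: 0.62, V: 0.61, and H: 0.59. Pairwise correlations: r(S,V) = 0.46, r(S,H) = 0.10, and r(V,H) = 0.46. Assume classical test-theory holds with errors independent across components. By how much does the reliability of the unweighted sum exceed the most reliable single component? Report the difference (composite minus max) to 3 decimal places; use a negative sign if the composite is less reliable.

Var(sum) = 3 + 2.04 = 5.04; true-score variance = 1.82 + 2.04 = 3.86; composite reliability = 0.7659.
Max component reliability = 0.6200.
Difference = 0.7659 − 0.6200 = 0.146.

0.146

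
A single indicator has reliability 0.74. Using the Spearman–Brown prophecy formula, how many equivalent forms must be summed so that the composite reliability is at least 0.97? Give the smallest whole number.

12

k ≥ ρ*(1−ρ₁)/(ρ₁(1−ρ*)) = 0.97·0.26 / (0.74·0.03) = 11.360.
Smallest integer k = 12.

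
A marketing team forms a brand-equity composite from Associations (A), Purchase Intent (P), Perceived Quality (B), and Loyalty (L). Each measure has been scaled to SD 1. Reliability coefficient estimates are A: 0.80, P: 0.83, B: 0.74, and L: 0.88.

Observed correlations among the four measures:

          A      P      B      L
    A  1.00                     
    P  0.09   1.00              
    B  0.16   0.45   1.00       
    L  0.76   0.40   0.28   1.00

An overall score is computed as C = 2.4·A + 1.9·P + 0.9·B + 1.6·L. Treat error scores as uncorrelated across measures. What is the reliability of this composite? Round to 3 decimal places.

Var(C) = 2.4² + 1.9² + 0.9² + 1.6² + 2·[4.56·0.09 + 2.16·0.16 + 3.84·0.76 + 1.71·0.45 + 3.04·0.40 + 1.44·0.28] = 12.74 + 12.1262 = 24.8662.
Because errors are independent across components, Cov(Tᵢ,Tⱼ) = Cov(Xᵢ,Xⱼ); the off-diagonal part of the true-score variance is the same as above.
True-score variance = [2.4²·0.80 + 1.9²·0.83 + 0.9²·0.74 + 1.6²·0.88] + 12.1262 = 10.4565 + 12.1262 = 22.5827.
Reliability = 22.5827 / 24.8662 = 0.908.

0.908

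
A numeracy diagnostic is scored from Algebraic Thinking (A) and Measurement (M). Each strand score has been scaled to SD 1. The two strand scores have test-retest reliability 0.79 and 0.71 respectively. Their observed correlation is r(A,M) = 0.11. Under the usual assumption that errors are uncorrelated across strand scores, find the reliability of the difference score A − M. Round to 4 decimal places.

0.7191

Var(A−M) = 1 + 1 − 2·0.11 = 2 − 0.22 = 1.78.
With uncorrelated errors the cross-covariances are all true-score covariance, so they carry over unchanged; only the diagonal terms shrink to ρᵢσᵢ².
True-score variance = [0.79 + 0.71] − 0.22 = 1.5 − 0.22 = 1.28.
Reliability = 1.28 / 1.78 = 0.7191.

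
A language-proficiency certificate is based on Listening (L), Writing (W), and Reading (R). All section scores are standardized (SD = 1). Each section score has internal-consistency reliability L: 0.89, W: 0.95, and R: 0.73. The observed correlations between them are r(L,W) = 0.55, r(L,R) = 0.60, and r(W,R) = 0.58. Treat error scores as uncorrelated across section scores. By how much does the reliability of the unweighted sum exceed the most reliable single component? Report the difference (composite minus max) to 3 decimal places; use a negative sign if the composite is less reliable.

-0.017

Var(sum) = 3 + 3.46 = 6.46; true-score variance = 2.57 + 3.46 = 6.03; composite reliability = 0.9334.
Max component reliability = 0.9500.
Difference = 0.9334 − 0.9500 = -0.017.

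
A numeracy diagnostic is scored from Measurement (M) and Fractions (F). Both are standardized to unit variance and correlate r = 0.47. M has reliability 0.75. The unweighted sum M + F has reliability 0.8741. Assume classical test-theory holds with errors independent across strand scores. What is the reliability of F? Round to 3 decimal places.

Var(M+F) = 2 + 2·0.47 = 2.940.
True-score variance = ρ_M + ρ_F + 2·0.47, so 0.8741 = (0.75 + ρ_F + 0.94) / 2.940.
ρ_F = 0.8741·2.940 − 0.75 − 0.94 = 0.880.

0.880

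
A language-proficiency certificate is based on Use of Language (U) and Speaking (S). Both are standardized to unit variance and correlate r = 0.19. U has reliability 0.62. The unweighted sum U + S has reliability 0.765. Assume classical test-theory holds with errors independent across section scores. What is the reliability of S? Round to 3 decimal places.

0.821

Var(U+S) = 2 + 2·0.19 = 2.380.
True-score variance = ρ_U + ρ_S + 2·0.19, so 0.765 = (0.62 + ρ_S + 0.38) / 2.380.
ρ_S = 0.765·2.380 − 0.62 − 0.38 = 0.821.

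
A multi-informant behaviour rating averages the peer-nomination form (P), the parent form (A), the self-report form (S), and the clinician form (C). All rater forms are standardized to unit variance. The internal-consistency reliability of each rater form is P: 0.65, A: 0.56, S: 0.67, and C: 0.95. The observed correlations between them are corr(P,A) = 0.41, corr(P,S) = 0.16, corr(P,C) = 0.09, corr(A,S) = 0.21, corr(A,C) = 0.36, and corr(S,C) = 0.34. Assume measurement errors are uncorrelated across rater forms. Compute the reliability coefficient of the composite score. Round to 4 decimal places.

Var(P+A+S+C) = 4 + 2·[0.41 + 0.16 + 0.09 + 0.21 + 0.36 + 0.34] = 4 + 3.14 = 7.14.
With uncorrelated errors the cross-covariances are all true-score covariance, so they carry over unchanged; only the diagonal terms shrink to ρᵢσᵢ².
True-score variance = [0.65 + 0.56 + 0.67 + 0.95] + 3.14 = 2.83 + 3.14 = 5.97.
Reliability = 5.97 / 7.14 = 0.8361.

0.8361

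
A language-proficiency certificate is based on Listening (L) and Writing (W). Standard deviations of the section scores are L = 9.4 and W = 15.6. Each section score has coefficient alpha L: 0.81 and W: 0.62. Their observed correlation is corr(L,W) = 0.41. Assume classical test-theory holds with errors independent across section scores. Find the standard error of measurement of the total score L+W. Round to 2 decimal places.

Var(total) = 331.72 + 120.245 = 451.965.
True-score variance = 222.455 + 120.245 = 342.7, so reliability = 0.7582.
Error variance = 451.965 − 342.7 = 109.265; SEM = √109.265 = 10.45.

10.45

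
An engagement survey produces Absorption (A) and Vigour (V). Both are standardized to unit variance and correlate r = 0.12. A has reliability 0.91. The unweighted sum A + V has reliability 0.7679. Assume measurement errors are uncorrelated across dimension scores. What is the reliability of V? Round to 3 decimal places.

0.570

Var(A+V) = 2 + 2·0.12 = 2.240.
True-score variance = ρ_A + ρ_V + 2·0.12, so 0.7679 = (0.91 + ρ_V + 0.24) / 2.240.
ρ_V = 0.7679·2.240 − 0.91 − 0.24 = 0.570.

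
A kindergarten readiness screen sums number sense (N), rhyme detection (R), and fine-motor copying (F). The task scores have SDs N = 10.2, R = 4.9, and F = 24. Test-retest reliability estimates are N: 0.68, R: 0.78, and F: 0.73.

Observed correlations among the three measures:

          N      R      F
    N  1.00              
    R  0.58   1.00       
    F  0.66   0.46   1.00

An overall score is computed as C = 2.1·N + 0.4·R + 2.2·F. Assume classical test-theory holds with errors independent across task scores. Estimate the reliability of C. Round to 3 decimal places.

0.816

Var(C) = 2.1²·10.2² + 0.4²·4.9² + 2.2²·24² + 2·[0.84·10.2·4.9·0.58 + 4.62·10.2·24·0.66 + 0.88·4.9·24·0.46] = 3250.5 + 1636.8 = 4887.3.
Under uncorrelated errors the observed covariances equal the true-score covariances, so only the own-variance terms attenuate.
True-score variance = [2.1²·10.2²·0.68 + 0.4²·4.9²·0.78 + 2.2²·24²·0.73] + 1636.8 = 2350.11 + 1636.8 = 3986.91.
Reliability = 3986.91 / 4887.3 = 0.816.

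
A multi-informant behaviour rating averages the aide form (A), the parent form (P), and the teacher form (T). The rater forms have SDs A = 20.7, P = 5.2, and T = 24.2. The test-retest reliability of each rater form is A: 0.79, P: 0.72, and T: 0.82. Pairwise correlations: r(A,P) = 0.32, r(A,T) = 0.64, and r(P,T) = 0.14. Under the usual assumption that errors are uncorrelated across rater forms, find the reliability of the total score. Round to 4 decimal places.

0.8864

Var(A+P+T) = 20.7² + 5.2² + 24.2² + 2·[20.7·5.2·0.32 + 20.7·24.2·0.64 + 5.2·24.2·0.14] = 1041.17 + 745.328 = 1786.5.
Under uncorrelated errors the observed covariances equal the true-score covariances, so only the own-variance terms attenuate.
True-score variance = [20.7²·0.79 + 5.2²·0.72 + 24.2²·0.82] + 745.328 = 838.201 + 745.328 = 1583.53.
Reliability = 1583.53 / 1786.5 = 0.8864.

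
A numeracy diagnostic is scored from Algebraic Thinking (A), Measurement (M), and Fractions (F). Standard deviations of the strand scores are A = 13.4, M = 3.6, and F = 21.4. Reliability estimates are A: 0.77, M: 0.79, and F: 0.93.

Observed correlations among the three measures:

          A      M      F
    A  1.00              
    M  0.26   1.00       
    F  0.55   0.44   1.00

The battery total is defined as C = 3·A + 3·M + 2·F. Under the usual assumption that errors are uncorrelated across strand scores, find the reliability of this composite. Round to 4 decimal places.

Var(C) = 3²·13.4² + 3²·3.6² + 2²·21.4² + 2·[9·13.4·3.6·0.26 + 6·13.4·21.4·0.55 + 6·3.6·21.4·0.44] = 3564.52 + 2525.15 = 6089.67.
Under uncorrelated errors the observed covariances equal the true-score covariances, so only the own-variance terms attenuate.
True-score variance = [3²·13.4²·0.77 + 3²·3.6²·0.79 + 2²·21.4²·0.93] + 2525.15 = 3040.11 + 2525.15 = 5565.26.
Reliability = 5565.26 / 6089.67 = 0.9139.

0.9139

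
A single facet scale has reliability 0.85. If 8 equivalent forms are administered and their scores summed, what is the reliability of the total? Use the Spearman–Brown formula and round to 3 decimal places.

0.978

ρ_k = kρ / (1 + (k−1)ρ) = 8·0.85 / (1 + 7·0.85) = 6.800 / 6.950 = 0.978.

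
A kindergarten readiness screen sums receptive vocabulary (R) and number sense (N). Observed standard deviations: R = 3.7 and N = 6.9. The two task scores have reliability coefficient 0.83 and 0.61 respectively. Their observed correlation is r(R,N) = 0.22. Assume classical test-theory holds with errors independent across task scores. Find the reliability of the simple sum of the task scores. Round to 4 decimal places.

Var(R+N) = 3.7² + 6.9² + 2·[3.7·6.9·0.22] = 61.3 + 11.2332 = 72.5332.
With uncorrelated errors the cross-covariances are all true-score covariance, so they carry over unchanged; only the diagonal terms shrink to ρᵢσᵢ².
True-score variance = [3.7²·0.83 + 6.9²·0.61] + 11.2332 = 40.4048 + 11.2332 = 51.638.
Reliability = 51.638 / 72.5332 = 0.7119.

0.7119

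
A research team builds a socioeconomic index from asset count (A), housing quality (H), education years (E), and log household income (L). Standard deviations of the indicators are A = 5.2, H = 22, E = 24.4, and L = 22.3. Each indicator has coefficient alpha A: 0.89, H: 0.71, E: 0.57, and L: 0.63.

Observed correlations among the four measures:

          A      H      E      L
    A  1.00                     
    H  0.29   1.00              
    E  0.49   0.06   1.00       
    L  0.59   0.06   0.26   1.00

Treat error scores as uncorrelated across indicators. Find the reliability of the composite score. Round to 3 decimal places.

0.750

Var(A+H+E+L) = 5.2² + 22² + 24.4² + 22.3² + 2·[5.2·22·0.29 + 5.2·24.4·0.49 + 5.2·22.3·0.59 + 22·24.4·0.06 + 22·22.3·0.06 + 24.4·22.3·0.26] = 1603.69 + 733.758 = 2337.45.
Because errors are independent across components, Cov(Tᵢ,Tⱼ) = Cov(Xᵢ,Xⱼ); the off-diagonal part of the true-score variance is the same as above.
True-score variance = [5.2²·0.89 + 22²·0.71 + 24.4²·0.57 + 22.3²·0.63] + 733.758 = 1020.35 + 733.758 = 1754.11.
Reliability = 1754.11 / 2337.45 = 0.750.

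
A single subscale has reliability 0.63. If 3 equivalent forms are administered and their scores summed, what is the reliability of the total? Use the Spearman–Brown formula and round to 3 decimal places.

0.836

ρ_k = kρ / (1 + (k−1)ρ) = 3·0.63 / (1 + 2·0.63) = 1.890 / 2.260 = 0.836.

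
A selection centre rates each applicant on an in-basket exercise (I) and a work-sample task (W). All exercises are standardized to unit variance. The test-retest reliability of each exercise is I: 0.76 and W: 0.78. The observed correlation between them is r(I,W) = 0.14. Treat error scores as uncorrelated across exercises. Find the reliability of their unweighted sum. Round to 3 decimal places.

0.798

Var(I+W) = 2 + 2·[0.14] = 2 + 0.28 = 2.28.
With uncorrelated errors the cross-covariances are all true-score covariance, so they carry over unchanged; only the diagonal terms shrink to ρᵢσᵢ².
True-score variance = [0.76 + 0.78] + 0.28 = 1.54 + 0.28 = 1.82.
Reliability = 1.82 / 2.28 = 0.798.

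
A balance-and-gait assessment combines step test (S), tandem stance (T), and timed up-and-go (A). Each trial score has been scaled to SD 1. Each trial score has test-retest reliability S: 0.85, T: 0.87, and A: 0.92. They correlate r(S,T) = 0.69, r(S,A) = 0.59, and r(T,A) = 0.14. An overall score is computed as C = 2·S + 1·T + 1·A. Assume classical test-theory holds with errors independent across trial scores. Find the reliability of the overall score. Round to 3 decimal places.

Var(C) = 2² + 1 + 1 + 2·[2·0.69 + 2·0.59 + 0.14] = 6 + 5.4 = 11.4.
With uncorrelated errors the cross-covariances are all true-score covariance, so they carry over unchanged; only the diagonal terms shrink to ρᵢσᵢ².
True-score variance = [2²·0.85 + 0.87 + 0.92] + 5.4 = 5.19 + 5.4 = 10.59.
Reliability = 10.59 / 11.4 = 0.929.

0.929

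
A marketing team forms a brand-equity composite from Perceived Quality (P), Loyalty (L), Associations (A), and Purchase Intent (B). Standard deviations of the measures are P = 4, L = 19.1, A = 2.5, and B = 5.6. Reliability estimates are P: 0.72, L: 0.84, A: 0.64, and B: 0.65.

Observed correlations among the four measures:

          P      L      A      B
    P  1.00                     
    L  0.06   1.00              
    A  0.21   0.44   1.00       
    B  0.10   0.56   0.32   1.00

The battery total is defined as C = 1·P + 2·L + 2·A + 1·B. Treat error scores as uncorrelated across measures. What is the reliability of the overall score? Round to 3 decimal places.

0.870

Var(C) = 4² + 2²·19.1² + 2²·2.5² + 5.6² + 2·[2·4·19.1·0.06 + 2·4·2.5·0.21 + 4·5.6·0.10 + 4·19.1·2.5·0.44 + 2·19.1·5.6·0.56 + 2·2.5·5.6·0.32] = 1531.6 + 456.806 = 1988.41.
With uncorrelated errors the cross-covariances are all true-score covariance, so they carry over unchanged; only the diagonal terms shrink to ρᵢσᵢ².
True-score variance = [4²·0.72 + 2²·19.1²·0.84 + 2²·2.5²·0.64 + 5.6²·0.65] + 456.806 = 1273.67 + 456.806 = 1730.47.
Reliability = 1730.47 / 1988.41 = 0.870.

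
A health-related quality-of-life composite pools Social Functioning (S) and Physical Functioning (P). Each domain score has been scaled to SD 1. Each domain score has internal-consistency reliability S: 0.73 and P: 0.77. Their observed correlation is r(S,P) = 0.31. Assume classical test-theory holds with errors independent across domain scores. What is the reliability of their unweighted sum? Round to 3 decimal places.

Var(S+P) = 2 + 2·[0.31] = 2 + 0.62 = 2.62.
With uncorrelated errors the cross-covariances are all true-score covariance, so they carry over unchanged; only the diagonal terms shrink to ρᵢσᵢ².
True-score variance = [0.73 + 0.77] + 0.62 = 1.5 + 0.62 = 2.12.
Reliability = 2.12 / 2.62 = 0.809.

0.809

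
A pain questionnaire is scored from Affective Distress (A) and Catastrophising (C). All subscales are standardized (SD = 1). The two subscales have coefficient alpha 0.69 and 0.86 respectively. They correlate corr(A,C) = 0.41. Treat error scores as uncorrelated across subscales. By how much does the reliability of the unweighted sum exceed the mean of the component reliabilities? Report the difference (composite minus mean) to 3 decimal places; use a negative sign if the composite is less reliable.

0.065

Var(sum) = 2 + 0.82 = 2.82; true-score variance = 1.55 + 0.82 = 2.37; composite reliability = 0.8404.
Mean component reliability = 0.7750.
Difference = 0.8404 − 0.7750 = 0.065.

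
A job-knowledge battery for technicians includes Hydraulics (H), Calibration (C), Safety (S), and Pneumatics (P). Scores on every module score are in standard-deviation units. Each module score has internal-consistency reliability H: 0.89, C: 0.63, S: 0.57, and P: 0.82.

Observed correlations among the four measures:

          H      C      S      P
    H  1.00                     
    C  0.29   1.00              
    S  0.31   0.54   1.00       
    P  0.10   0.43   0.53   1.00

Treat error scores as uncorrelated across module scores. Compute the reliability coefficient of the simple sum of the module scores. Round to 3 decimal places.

Var(H+C+S+P) = 4 + 2·[0.29 + 0.31 + 0.10 + 0.54 + 0.43 + 0.53] = 4 + 4.4 = 8.4.
Because errors are independent across components, Cov(Tᵢ,Tⱼ) = Cov(Xᵢ,Xⱼ); the off-diagonal part of the true-score variance is the same as above.
True-score variance = [0.89 + 0.63 + 0.57 + 0.82] + 4.4 = 2.91 + 4.4 = 7.31.
Reliability = 7.31 / 8.4 = 0.870.

0.870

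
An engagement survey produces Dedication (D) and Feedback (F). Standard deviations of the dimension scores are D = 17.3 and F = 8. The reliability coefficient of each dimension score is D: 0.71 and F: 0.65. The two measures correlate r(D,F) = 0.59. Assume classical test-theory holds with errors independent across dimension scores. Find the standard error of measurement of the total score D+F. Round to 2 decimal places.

Var(total) = 363.29 + 163.312 = 526.602.
True-score variance = 254.096 + 163.312 = 417.408, so reliability = 0.7926.
Error variance = 526.602 − 417.408 = 109.194; SEM = √109.194 = 10.45.

10.45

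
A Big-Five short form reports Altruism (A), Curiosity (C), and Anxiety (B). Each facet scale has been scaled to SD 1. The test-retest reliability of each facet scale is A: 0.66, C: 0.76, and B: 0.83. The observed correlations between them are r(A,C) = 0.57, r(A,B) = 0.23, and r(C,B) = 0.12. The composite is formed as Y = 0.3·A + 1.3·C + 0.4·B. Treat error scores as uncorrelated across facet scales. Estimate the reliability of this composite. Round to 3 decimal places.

0.819

Var(Y) = 0.3² + 1.3² + 0.4² + 2·[0.39·0.57 + 0.12·0.23 + 0.52·0.12] = 1.94 + 0.6246 = 2.5646.
Under uncorrelated errors the observed covariances equal the true-score covariances, so only the own-variance terms attenuate.
True-score variance = [0.3²·0.66 + 1.3²·0.76 + 0.4²·0.83] + 0.6246 = 1.4766 + 0.6246 = 2.1012.
Reliability = 2.1012 / 2.5646 = 0.819.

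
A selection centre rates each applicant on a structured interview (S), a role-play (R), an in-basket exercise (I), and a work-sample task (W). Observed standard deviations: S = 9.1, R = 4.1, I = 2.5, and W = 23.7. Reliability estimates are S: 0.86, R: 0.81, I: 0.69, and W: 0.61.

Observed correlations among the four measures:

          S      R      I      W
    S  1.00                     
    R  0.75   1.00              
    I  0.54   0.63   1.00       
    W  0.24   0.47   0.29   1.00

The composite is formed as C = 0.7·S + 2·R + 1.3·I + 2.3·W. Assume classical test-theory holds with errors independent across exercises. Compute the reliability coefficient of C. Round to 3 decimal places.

Var(C) = 0.7²·9.1² + 2²·4.1² + 1.3²·2.5² + 2.3²·23.7² + 2·[1.4·9.1·4.1·0.75 + 0.91·9.1·2.5·0.54 + 1.61·9.1·23.7·0.24 + 2.6·4.1·2.5·0.63 + 4.6·4.1·23.7·0.47 + 2.99·2.5·23.7·0.29] = 3089.72 + 823.873 = 3913.59.
Under uncorrelated errors the observed covariances equal the true-score covariances, so only the own-variance terms attenuate.
True-score variance = [0.7²·9.1²·0.86 + 2²·4.1²·0.81 + 1.3²·2.5²·0.69 + 2.3²·23.7²·0.61] + 823.873 = 1909.17 + 823.873 = 2733.04.
Reliability = 2733.04 / 3913.59 = 0.698.

0.698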